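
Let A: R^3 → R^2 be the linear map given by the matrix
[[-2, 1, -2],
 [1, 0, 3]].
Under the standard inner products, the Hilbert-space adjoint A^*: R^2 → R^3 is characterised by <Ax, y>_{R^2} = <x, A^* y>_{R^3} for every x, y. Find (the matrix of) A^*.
A^* = A^T =
[[-2, 1],
 [1, 0],
 [-2, 3]]

For real matrices with standard dot products, the defining identity <Ax, y> = <x, A^* y> gives (Ax)^T y = x^T (A^*) y, i.e. x^T A^T y = x^T (A^*) y. Since this holds for all x, y, we must have A^* = A^T. Therefore
A^* =
[[-2, 1],
 [1, 0],
 [-2, 3]].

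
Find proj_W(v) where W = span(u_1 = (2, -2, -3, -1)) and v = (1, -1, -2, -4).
proj_W(v) = (14/9, -14/9, -7/3, -7/9)

Set up U = [u_1 | ... | u_1] ∈ R^(4×1). The projector onto W = col(U) is P = U (U^T U)^(-1) U^T.
Compute U^T U =
  [18],
and U^T v = (14).
Solve U^T U · c = U^T v for the coefficients: c = (7/9). The projection is proj_W(v) = U c.
Check: (v - proj_W(v)) · u_1 = 0  (should be 0).
Result: proj_W(v) = (14/9, -14/9, -7/3, -7/9).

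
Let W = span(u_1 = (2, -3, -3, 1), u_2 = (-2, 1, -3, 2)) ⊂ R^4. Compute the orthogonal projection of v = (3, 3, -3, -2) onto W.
proj_W(v) = (34/199, -81/199, -141/199, 62/199)

Set up U = [u_1 | ... | u_2] ∈ R^(4×2). The projector onto W = col(U) is P = U (U^T U)^(-1) U^T.
Compute U^T U =
  [23, 4]
  [4, 18],
and U^T v = (4, 2).
Solve U^T U · c = U^T v for the coefficients: c = (32/199, 15/199). The projection is proj_W(v) = U c.
Check: (v - proj_W(v)) · u_1 = 0  (should be 0).
Check: (v - proj_W(v)) · u_2 = 0  (should be 0).
Result: proj_W(v) = (34/199, -81/199, -141/199, 62/199).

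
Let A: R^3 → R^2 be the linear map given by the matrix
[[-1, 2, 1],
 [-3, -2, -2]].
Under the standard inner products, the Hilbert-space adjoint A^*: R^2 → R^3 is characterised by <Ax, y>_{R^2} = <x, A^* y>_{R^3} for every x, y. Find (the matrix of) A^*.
A^* = A^T =
[[-1, -3],
 [2, -2],
 [1, -2]]

For real matrices with standard dot products, the defining identity <Ax, y> = <x, A^* y> gives (Ax)^T y = x^T (A^*) y, i.e. x^T A^T y = x^T (A^*) y. Since this holds for all x, y, we must have A^* = A^T. Therefore
A^* =
[[-1, -3],
 [2, -2],
 [1, -2]].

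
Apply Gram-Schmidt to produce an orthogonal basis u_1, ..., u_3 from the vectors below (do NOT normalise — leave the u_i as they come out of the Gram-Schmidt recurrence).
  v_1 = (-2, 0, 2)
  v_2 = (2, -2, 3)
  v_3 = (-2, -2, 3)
Orthogonal basis:
  u_1 = (-2, 0, 2)
  u_2 = (5/2, -2, 5/2)
  u_3 = (-16/33, -40/33, -16/33)

Apply the Gram-Schmidt recurrence
  u_1 = v_1
  u_i = v_i − Σ_{j<i} ((v_i · u_j) / (u_j · u_j)) · u_j.

Step by step this gives:
  u_1 = (-2, 0, 2)
  u_2 = (5/2, -2, 5/2)
  u_3 = (-16/33, -40/33, -16/33)

Orthogonality check:
  u_2 · u_1 = 0 (should be 0)
  u_3 · u_1 = 0 (should be 0)
  u_3 · u_2 = 0 (should be 0)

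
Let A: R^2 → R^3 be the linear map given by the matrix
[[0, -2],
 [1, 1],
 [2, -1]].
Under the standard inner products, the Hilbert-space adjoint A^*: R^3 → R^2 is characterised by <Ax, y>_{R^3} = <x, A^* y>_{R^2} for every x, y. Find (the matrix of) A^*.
A^* = A^T =
[[0, 1, 2],
 [-2, 1, -1]]

For real matrices with standard dot products, the defining identity <Ax, y> = <x, A^* y> gives (Ax)^T y = x^T (A^*) y, i.e. x^T A^T y = x^T (A^*) y. Since this holds for all x, y, we must have A^* = A^T. Therefore
A^* =
[[0, 1, 2],
 [-2, 1, -1]].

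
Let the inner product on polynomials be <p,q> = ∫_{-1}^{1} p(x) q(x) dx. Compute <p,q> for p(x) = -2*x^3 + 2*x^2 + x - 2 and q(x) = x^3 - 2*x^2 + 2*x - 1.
<p,q> = 346/105

Expand the product: p(x)·q(x) = -2*x^6 + 6*x^5 - 7*x^4 + 2*x^3 + 4*x^2 - 5*x + 2.
∫_{-1}^{1} of each monomial x^k gives [2/(k+1) if k even, 0 if k odd]. Integrating term-by-term (or equivalently evaluating the antiderivative F(x) = -2*x^7/7 + x^6 - 7*x^5/5 + x^4/2 + 4*x^3/3 - 5*x^2/2 + 2*x at the endpoints):
  F(1) − F(−1) = 68/105 − (-278/105) = 346/105.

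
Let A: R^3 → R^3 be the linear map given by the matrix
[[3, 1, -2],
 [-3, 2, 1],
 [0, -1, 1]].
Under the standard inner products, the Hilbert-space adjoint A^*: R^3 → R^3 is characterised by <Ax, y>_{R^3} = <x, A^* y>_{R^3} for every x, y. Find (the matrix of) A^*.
A^* = A^T =
[[3, -3, 0],
 [1, 2, -1],
 [-2, 1, 1]]

For real matrices with standard dot products, the defining identity <Ax, y> = <x, A^* y> gives (Ax)^T y = x^T (A^*) y, i.e. x^T A^T y = x^T (A^*) y. Since this holds for all x, y, we must have A^* = A^T. Therefore
A^* =
[[3, -3, 0],
 [1, 2, -1],
 [-2, 1, 1]].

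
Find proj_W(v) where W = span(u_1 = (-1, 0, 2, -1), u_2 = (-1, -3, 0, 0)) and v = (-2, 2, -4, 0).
proj_W(v) = (74/59, 54/59, -112/59, 56/59)

Set up U = [u_1 | ... | u_2] ∈ R^(4×2). The projector onto W = col(U) is P = U (U^T U)^(-1) U^T.
Compute U^T U =
  [6, 1]
  [1, 10],
and U^T v = (-6, -4).
Solve U^T U · c = U^T v for the coefficients: c = (-56/59, -18/59). The projection is proj_W(v) = U c.
Check: (v - proj_W(v)) · u_1 = 0  (should be 0).
Check: (v - proj_W(v)) · u_2 = 0  (should be 0).
Result: proj_W(v) = (74/59, 54/59, -112/59, 56/59).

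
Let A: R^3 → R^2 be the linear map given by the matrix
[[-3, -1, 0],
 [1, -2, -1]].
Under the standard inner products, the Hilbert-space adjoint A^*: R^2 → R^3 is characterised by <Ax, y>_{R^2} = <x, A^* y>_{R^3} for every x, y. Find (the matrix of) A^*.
A^* = A^T =
[[-3, 1],
 [-1, -2],
 [0, -1]]

For real matrices with standard dot products, the defining identity <Ax, y> = <x, A^* y> gives (Ax)^T y = x^T (A^*) y, i.e. x^T A^T y = x^T (A^*) y. Since this holds for all x, y, we must have A^* = A^T. Therefore
A^* =
[[-3, 1],
 [-1, -2],
 [0, -1]].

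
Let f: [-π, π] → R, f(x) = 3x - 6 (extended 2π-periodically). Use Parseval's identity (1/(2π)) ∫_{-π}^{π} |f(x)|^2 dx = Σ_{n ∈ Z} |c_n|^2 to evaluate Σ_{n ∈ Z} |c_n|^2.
Σ |c_n|^2 = 3π^2 + 36

Expand and integrate term by term over [-π, π]:
  ∫ (3x)^2 dx = 9·(2π^3/3); ∫ 2·3·(-6)·x dx = 0 (odd integrand); ∫ (-6)^2 dx = 36·2π.
So (1/(2π)) ∫_{-π}^{π} (3x - 6)^2 dx = 9π^2/3 + 36 = 3π^2 + 36.
Parseval ⇒ Σ |c_n|^2 = 3π^2 + 36.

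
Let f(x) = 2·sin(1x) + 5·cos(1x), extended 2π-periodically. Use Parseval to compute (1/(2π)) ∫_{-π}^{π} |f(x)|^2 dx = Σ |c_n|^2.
Σ |c_n|^2 = 29/2

Expand |f|^2 and use orthogonality of {sin(nx), cos(mx)} on [-π, π]:
  ∫_{-π}^{π} sin(nx)^2 dx = π, ∫ cos(mx)^2 dx = π, and cross terms integrate to 0.
So ∫_{-π}^{π} f(x)^2 dx = 2^2 · π + 5^2 · π = (4 + 25)π.
Divide by 2π: (4 + 25)/2 = 29/2.
By Parseval, this equals Σ |c_n|^2.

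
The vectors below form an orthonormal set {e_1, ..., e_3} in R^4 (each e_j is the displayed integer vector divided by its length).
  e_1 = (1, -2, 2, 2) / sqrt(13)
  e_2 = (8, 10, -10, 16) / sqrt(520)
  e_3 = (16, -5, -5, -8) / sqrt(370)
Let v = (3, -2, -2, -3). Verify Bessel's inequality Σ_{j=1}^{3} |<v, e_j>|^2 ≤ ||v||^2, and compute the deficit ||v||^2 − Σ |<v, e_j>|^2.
Σ |<v, e_j>|^2 = 913/37; ||v||^2 = 26; deficit = 49/37

Write each e_j = u_j / sqrt(<u_j, u_j>) where u_j is the displayed integer vector. Then <v, e_j> = <v, u_j> / sqrt(<u_j, u_j>), so |<v, e_j>|^2 = <v, u_j>^2 / <u_j, u_j>.
Coefficients: <v, e_1> = -3/sqrt(13), <v, e_2> = -24/sqrt(520), <v, e_3> = 92/sqrt(370).
Square and sum: Σ |<v, e_j>|^2 = 913/37.
Compute ||v||^2 = v·v = 26.
Deficit = 26 − 913/37 = 49/37 ≥ 0, confirming Bessel's inequality. (The deficit equals ||v − Σ <v,e_j> e_j||^2, the squared distance from v to span{e_j}.)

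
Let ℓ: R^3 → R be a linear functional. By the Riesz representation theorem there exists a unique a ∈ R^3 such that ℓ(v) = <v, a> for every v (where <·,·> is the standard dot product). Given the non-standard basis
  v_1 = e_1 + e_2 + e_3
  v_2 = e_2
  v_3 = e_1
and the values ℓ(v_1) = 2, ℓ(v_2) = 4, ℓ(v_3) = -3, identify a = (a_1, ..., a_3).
a = (-3, 4, 1)

Write a = (a_1, ..., a_3) in the standard basis. For each basis vector v_i, ℓ(v_i) = <v_i, a> is a linear equation in the a_j's. Collect the n equations into a matrix system V a = ℓ, where row i of V is v_i (expressed in the standard basis). Since V is invertible (lower-triangular with 1s on the diagonal, up to permutation), solve by back-substitution:
  V =
[[1, 1, 1],
 [0, 1, 0],
 [1, 0, 0]]
  V a = (2, 4, -3)
Solving gives a = (-3, 4, 1).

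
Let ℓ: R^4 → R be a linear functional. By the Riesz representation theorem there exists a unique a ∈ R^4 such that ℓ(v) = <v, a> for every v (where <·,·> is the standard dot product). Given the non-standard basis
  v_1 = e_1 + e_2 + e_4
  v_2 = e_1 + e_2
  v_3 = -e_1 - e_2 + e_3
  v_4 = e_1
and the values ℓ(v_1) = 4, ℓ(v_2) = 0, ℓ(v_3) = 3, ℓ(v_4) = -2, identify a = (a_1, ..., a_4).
a = (-2, 2, 3, 4)

Write a = (a_1, ..., a_4) in the standard basis. For each basis vector v_i, ℓ(v_i) = <v_i, a> is a linear equation in the a_j's. Collect the n equations into a matrix system V a = ℓ, where row i of V is v_i (expressed in the standard basis). Since V is invertible (lower-triangular with 1s on the diagonal, up to permutation), solve by back-substitution:
  V =
[[1, 1, 0, 1],
 [1, 1, 0, 0],
 [-1, -1, 1, 0],
 [1, 0, 0, 0]]
  V a = (4, 0, 3, -2)
Solving gives a = (-2, 2, 3, 4).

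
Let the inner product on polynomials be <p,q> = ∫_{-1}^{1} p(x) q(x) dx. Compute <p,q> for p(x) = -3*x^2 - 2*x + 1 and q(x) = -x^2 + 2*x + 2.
<p,q> = -32/15

Expand the product: p(x)·q(x) = 3*x^4 - 4*x^3 - 11*x^2 - 2*x + 2.
∫_{-1}^{1} of each monomial x^k gives [2/(k+1) if k even, 0 if k odd]. Integrating term-by-term (or equivalently evaluating the antiderivative F(x) = 3*x^5/5 - x^4 - 11*x^3/3 - x^2 + 2*x at the endpoints):
  F(1) − F(−1) = -46/15 − (-14/15) = -32/15.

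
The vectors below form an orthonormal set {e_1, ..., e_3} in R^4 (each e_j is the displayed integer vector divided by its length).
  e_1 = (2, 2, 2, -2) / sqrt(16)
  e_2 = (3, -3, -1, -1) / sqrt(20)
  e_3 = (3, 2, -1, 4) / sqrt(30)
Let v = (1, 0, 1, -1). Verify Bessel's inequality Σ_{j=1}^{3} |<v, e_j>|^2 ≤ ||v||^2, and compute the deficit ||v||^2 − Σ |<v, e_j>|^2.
Σ |<v, e_j>|^2 = 17/6; ||v||^2 = 3; deficit = 1/6

Write each e_j = u_j / sqrt(<u_j, u_j>) where u_j is the displayed integer vector. Then <v, e_j> = <v, u_j> / sqrt(<u_j, u_j>), so |<v, e_j>|^2 = <v, u_j>^2 / <u_j, u_j>.
Coefficients: <v, e_1> = 6/sqrt(16), <v, e_2> = 3/sqrt(20), <v, e_3> = -2/sqrt(30).
Square and sum: Σ |<v, e_j>|^2 = 17/6.
Compute ||v||^2 = v·v = 3.
Deficit = 3 − 17/6 = 1/6 ≥ 0, confirming Bessel's inequality. (The deficit equals ||v − Σ <v,e_j> e_j||^2, the squared distance from v to span{e_j}.)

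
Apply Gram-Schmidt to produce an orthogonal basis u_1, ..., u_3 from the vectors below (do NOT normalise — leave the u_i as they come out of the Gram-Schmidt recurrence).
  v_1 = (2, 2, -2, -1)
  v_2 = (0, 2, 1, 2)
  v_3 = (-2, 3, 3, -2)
Orthogonal basis:
  u_1 = (2, 2, -2, -1)
  u_2 = (0, 2, 1, 2)
  u_3 = (-22/13, 257/117, 250/117, -382/117)

Apply the Gram-Schmidt recurrence
  u_1 = v_1
  u_i = v_i − Σ_{j<i} ((v_i · u_j) / (u_j · u_j)) · u_j.

Step by step this gives:
  u_1 = (2, 2, -2, -1)
  u_2 = (0, 2, 1, 2)
  u_3 = (-22/13, 257/117, 250/117, -382/117)

Orthogonality check:
  u_2 · u_1 = 0 (should be 0)
  u_3 · u_1 = 0 (should be 0)
  u_3 · u_2 = 0 (should be 0)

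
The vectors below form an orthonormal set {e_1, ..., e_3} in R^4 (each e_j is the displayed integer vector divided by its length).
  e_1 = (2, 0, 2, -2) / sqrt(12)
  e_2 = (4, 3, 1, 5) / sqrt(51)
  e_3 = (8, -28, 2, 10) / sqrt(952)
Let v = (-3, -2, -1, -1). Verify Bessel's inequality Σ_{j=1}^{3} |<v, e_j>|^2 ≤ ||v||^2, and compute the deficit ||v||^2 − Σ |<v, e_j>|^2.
Σ |<v, e_j>|^2 = 103/7; ||v||^2 = 15; deficit = 2/7

Write each e_j = u_j / sqrt(<u_j, u_j>) where u_j is the displayed integer vector. Then <v, e_j> = <v, u_j> / sqrt(<u_j, u_j>), so |<v, e_j>|^2 = <v, u_j>^2 / <u_j, u_j>.
Coefficients: <v, e_1> = -6/sqrt(12), <v, e_2> = -24/sqrt(51), <v, e_3> = 20/sqrt(952).
Square and sum: Σ |<v, e_j>|^2 = 103/7.
Compute ||v||^2 = v·v = 15.
Deficit = 15 − 103/7 = 2/7 ≥ 0, confirming Bessel's inequality. (The deficit equals ||v − Σ <v,e_j> e_j||^2, the squared distance from v to span{e_j}.)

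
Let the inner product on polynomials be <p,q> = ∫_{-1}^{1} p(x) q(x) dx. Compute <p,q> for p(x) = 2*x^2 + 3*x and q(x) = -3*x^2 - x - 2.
<p,q> = -106/15

Expand the product: p(x)·q(x) = -6*x^4 - 11*x^3 - 7*x^2 - 6*x.
∫_{-1}^{1} of each monomial x^k gives [2/(k+1) if k even, 0 if k odd]. Integrating term-by-term (or equivalently evaluating the antiderivative F(x) = -6*x^5/5 - 11*x^4/4 - 7*x^3/3 - 3*x^2 at the endpoints):
  F(1) − F(−1) = -557/60 − (-133/60) = -106/15.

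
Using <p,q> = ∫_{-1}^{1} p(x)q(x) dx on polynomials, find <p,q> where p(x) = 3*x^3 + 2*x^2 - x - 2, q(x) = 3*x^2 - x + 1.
<p,q> = -24/5

Expand the product: p(x)·q(x) = 9*x^5 + 3*x^4 - 2*x^3 - 3*x^2 + x - 2.
∫_{-1}^{1} of each monomial x^k gives [2/(k+1) if k even, 0 if k odd]. Integrating term-by-term (or equivalently evaluating the antiderivative F(x) = 3*x^6/2 + 3*x^5/5 - x^4/2 - x^3 + x^2/2 - 2*x at the endpoints):
  F(1) − F(−1) = -9/10 − (39/10) = -24/5.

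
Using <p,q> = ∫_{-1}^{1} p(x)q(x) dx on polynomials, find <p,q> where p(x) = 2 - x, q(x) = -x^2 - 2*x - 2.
<p,q> = -8

Expand the product: p(x)·q(x) = x^3 - 2*x - 4.
∫_{-1}^{1} of each monomial x^k gives [2/(k+1) if k even, 0 if k odd]. Integrating term-by-term (or equivalently evaluating the antiderivative F(x) = x^4/4 - x^2 - 4*x at the endpoints):
  F(1) − F(−1) = -19/4 − (13/4) = -8.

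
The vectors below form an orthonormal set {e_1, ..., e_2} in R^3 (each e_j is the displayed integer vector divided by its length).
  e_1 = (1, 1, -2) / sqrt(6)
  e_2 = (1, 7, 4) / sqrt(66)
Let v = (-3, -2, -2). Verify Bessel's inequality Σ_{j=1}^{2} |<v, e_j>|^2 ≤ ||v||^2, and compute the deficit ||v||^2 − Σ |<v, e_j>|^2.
Σ |<v, e_j>|^2 = 106/11; ||v||^2 = 17; deficit = 81/11

Write each e_j = u_j / sqrt(<u_j, u_j>) where u_j is the displayed integer vector. Then <v, e_j> = <v, u_j> / sqrt(<u_j, u_j>), so |<v, e_j>|^2 = <v, u_j>^2 / <u_j, u_j>.
Coefficients: <v, e_1> = -1/sqrt(6), <v, e_2> = -25/sqrt(66).
Square and sum: Σ |<v, e_j>|^2 = 106/11.
Compute ||v||^2 = v·v = 17.
Deficit = 17 − 106/11 = 81/11 ≥ 0, confirming Bessel's inequality. (The deficit equals ||v − Σ <v,e_j> e_j||^2, the squared distance from v to span{e_j}.)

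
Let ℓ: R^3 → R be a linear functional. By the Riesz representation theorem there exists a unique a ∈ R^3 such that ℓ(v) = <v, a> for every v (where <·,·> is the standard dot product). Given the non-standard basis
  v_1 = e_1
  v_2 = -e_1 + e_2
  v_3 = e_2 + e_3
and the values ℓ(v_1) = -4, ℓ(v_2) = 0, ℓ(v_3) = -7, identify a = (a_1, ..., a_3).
a = (-4, -4, -3)

Write a = (a_1, ..., a_3) in the standard basis. For each basis vector v_i, ℓ(v_i) = <v_i, a> is a linear equation in the a_j's. Collect the n equations into a matrix system V a = ℓ, where row i of V is v_i (expressed in the standard basis). Since V is invertible (lower-triangular with 1s on the diagonal, up to permutation), solve by back-substitution:
  V =
[[1, 0, 0],
 [-1, 1, 0],
 [0, 1, 1]]
  V a = (-4, 0, -7)
Solving gives a = (-4, -4, -3).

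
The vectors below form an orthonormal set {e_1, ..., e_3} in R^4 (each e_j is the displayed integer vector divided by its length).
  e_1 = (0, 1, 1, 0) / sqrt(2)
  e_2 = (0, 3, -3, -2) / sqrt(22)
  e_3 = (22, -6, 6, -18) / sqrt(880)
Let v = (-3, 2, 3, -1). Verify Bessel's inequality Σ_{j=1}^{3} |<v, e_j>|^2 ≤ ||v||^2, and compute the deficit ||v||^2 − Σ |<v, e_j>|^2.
Σ |<v, e_j>|^2 = 291/20; ||v||^2 = 23; deficit = 169/20

Write each e_j = u_j / sqrt(<u_j, u_j>) where u_j is the displayed integer vector. Then <v, e_j> = <v, u_j> / sqrt(<u_j, u_j>), so |<v, e_j>|^2 = <v, u_j>^2 / <u_j, u_j>.
Coefficients: <v, e_1> = 5/sqrt(2), <v, e_2> = -1/sqrt(22), <v, e_3> = -42/sqrt(880).
Square and sum: Σ |<v, e_j>|^2 = 291/20.
Compute ||v||^2 = v·v = 23.
Deficit = 23 − 291/20 = 169/20 ≥ 0, confirming Bessel's inequality. (The deficit equals ||v − Σ <v,e_j> e_j||^2, the squared distance from v to span{e_j}.)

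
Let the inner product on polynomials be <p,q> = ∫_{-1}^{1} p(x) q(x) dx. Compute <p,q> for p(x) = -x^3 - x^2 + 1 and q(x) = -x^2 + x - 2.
<p,q> = -10/3

Expand the product: p(x)·q(x) = x^5 + x^3 + x^2 + x - 2.
∫_{-1}^{1} of each monomial x^k gives [2/(k+1) if k even, 0 if k odd]. Integrating term-by-term (or equivalently evaluating the antiderivative F(x) = x^6/6 + x^4/4 + x^3/3 + x^2/2 - 2*x at the endpoints):
  F(1) − F(−1) = -3/4 − (31/12) = -10/3.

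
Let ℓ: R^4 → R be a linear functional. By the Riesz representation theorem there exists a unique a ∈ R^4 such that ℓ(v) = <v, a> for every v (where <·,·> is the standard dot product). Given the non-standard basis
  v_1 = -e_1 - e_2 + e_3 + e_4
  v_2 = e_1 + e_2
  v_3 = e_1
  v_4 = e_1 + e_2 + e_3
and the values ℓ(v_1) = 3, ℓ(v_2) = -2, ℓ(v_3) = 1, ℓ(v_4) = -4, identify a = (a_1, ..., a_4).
a = (1, -3, -2, 3)

Write a = (a_1, ..., a_4) in the standard basis. For each basis vector v_i, ℓ(v_i) = <v_i, a> is a linear equation in the a_j's. Collect the n equations into a matrix system V a = ℓ, where row i of V is v_i (expressed in the standard basis). Since V is invertible (lower-triangular with 1s on the diagonal, up to permutation), solve by back-substitution:
  V =
[[-1, -1, 1, 1],
 [1, 1, 0, 0],
 [1, 0, 0, 0],
 [1, 1, 1, 0]]
  V a = (3, -2, 1, -4)
Solving gives a = (1, -3, -2, 3).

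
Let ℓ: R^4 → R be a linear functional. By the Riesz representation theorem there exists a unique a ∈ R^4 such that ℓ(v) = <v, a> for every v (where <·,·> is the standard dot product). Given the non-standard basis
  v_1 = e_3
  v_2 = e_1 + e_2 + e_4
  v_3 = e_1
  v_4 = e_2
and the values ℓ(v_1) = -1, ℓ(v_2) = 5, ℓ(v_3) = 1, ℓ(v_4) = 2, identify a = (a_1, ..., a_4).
a = (1, 2, -1, 2)

Write a = (a_1, ..., a_4) in the standard basis. For each basis vector v_i, ℓ(v_i) = <v_i, a> is a linear equation in the a_j's. Collect the n equations into a matrix system V a = ℓ, where row i of V is v_i (expressed in the standard basis). Since V is invertible (lower-triangular with 1s on the diagonal, up to permutation), solve by back-substitution:
  V =
[[0, 0, 1, 0],
 [1, 1, 0, 1],
 [1, 0, 0, 0],
 [0, 1, 0, 0]]
  V a = (-1, 5, 1, 2)
Solving gives a = (1, 2, -1, 2).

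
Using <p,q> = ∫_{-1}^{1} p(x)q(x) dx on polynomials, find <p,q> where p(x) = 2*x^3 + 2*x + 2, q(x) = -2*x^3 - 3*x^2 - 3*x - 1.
<p,q> = -120/7

Expand the product: p(x)·q(x) = -4*x^6 - 6*x^5 - 10*x^4 - 12*x^3 - 12*x^2 - 8*x - 2.
∫_{-1}^{1} of each monomial x^k gives [2/(k+1) if k even, 0 if k odd]. Integrating term-by-term (or equivalently evaluating the antiderivative F(x) = -4*x^7/7 - x^6 - 2*x^5 - 3*x^4 - 4*x^3 - 4*x^2 - 2*x at the endpoints):
  F(1) − F(−1) = -116/7 − (4/7) = -120/7.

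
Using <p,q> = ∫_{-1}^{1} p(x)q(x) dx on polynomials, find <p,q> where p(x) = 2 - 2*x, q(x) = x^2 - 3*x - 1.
<p,q> = 4/3

Expand the product: p(x)·q(x) = -2*x^3 + 8*x^2 - 4*x - 2.
∫_{-1}^{1} of each monomial x^k gives [2/(k+1) if k even, 0 if k odd]. Integrating term-by-term (or equivalently evaluating the antiderivative F(x) = -x^4/2 + 8*x^3/3 - 2*x^2 - 2*x at the endpoints):
  F(1) − F(−1) = -11/6 − (-19/6) = 4/3.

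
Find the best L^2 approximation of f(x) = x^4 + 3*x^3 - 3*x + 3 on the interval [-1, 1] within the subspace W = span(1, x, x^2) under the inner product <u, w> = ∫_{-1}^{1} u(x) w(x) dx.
g(x) = 6*x^2/7 - 6*x/5 + 102/35

The best approximation g ∈ W is the orthogonal projection of f onto W. Writing g = a_0 + a_1 x + a_2 x^2, the coefficients solve the normal equations G · a = b where
  G_{ij} = <φ_i, φ_j> and b_i = <f, φ_i>, with φ_0 = 1, φ_1 = x, φ_2 = x^2.
G =
  [2, 0, 2/3]
  [0, 2/3, 0]
  [2/3, 0, 2/5],
b = (32/5, -4/5, 16/7).
Solving gives a_0 = 102/35, a_1 = -6/5, a_2 = 6/7, so
  g(x) = 6*x^2/7 - 6*x/5 + 102/35.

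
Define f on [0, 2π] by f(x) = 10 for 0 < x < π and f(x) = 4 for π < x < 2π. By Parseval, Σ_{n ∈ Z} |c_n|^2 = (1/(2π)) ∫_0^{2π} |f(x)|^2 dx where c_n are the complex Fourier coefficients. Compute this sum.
Σ |c_n|^2 = 58

Parseval equates the L^2 energy of f (normalised by 1/(2π)) with the ℓ^2 sum of its Fourier coefficients: (1/(2π)) ∫_0^{2π} |f|^2 = Σ |c_n|^2.
Compute the left side: (1/(2π)) [∫_0^π 10^2 dx + ∫_π^{2π} 4^2 dx] = (1/(2π)) · (100π + 16π) = (100 + 16)/2 = 58.
So Σ_{n ∈ Z} |c_n|^2 = 58.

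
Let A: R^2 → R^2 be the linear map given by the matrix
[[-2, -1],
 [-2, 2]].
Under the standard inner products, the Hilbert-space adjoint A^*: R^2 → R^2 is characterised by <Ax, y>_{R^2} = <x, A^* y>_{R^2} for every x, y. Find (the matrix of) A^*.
A^* = A^T =
[[-2, -2],
 [-1, 2]]

For real matrices with standard dot products, the defining identity <Ax, y> = <x, A^* y> gives (Ax)^T y = x^T (A^*) y, i.e. x^T A^T y = x^T (A^*) y. Since this holds for all x, y, we must have A^* = A^T. Therefore
A^* =
[[-2, -2],
 [-1, 2]].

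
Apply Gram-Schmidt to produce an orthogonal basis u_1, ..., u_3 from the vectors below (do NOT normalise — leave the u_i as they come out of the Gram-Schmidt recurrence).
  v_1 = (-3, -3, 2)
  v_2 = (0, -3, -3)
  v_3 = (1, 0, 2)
Orthogonal basis:
  u_1 = (-3, -3, 2)
  u_2 = (9/22, -57/22, -36/11)
  u_3 = (55/43, -33/43, 33/43)

Apply the Gram-Schmidt recurrence
  u_1 = v_1
  u_i = v_i − Σ_{j<i} ((v_i · u_j) / (u_j · u_j)) · u_j.

Step by step this gives:
  u_1 = (-3, -3, 2)
  u_2 = (9/22, -57/22, -36/11)
  u_3 = (55/43, -33/43, 33/43)

Orthogonality check:
  u_2 · u_1 = 0 (should be 0)
  u_3 · u_1 = 0 (should be 0)
  u_3 · u_2 = 0 (should be 0)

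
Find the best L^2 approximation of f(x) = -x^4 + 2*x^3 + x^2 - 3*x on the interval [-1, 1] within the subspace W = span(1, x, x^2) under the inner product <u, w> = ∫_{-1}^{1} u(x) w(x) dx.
g(x) = x^2/7 - 9*x/5 + 3/35

The best approximation g ∈ W is the orthogonal projection of f onto W. Writing g = a_0 + a_1 x + a_2 x^2, the coefficients solve the normal equations G · a = b where
  G_{ij} = <φ_i, φ_j> and b_i = <f, φ_i>, with φ_0 = 1, φ_1 = x, φ_2 = x^2.
G =
  [2, 0, 2/3]
  [0, 2/3, 0]
  [2/3, 0, 2/5],
b = (4/15, -6/5, 4/35).
Solving gives a_0 = 3/35, a_1 = -9/5, a_2 = 1/7, so
  g(x) = x^2/7 - 9*x/5 + 3/35.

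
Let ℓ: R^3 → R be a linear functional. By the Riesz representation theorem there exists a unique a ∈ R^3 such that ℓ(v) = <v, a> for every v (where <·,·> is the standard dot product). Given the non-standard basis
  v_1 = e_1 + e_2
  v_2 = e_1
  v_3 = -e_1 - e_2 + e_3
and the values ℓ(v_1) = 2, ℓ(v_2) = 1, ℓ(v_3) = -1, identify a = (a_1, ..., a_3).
a = (1, 1, 1)

Write a = (a_1, ..., a_3) in the standard basis. For each basis vector v_i, ℓ(v_i) = <v_i, a> is a linear equation in the a_j's. Collect the n equations into a matrix system V a = ℓ, where row i of V is v_i (expressed in the standard basis). Since V is invertible (lower-triangular with 1s on the diagonal, up to permutation), solve by back-substitution:
  V =
[[1, 1, 0],
 [1, 0, 0],
 [-1, -1, 1]]
  V a = (2, 1, -1)
Solving gives a = (1, 1, 1).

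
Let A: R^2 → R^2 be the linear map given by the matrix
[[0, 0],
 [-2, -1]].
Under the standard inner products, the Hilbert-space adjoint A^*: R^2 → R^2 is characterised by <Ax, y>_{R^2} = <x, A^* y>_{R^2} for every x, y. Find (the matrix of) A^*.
A^* = A^T =
[[0, -2],
 [0, -1]]

For real matrices with standard dot products, the defining identity <Ax, y> = <x, A^* y> gives (Ax)^T y = x^T (A^*) y, i.e. x^T A^T y = x^T (A^*) y. Since this holds for all x, y, we must have A^* = A^T. Therefore
A^* =
[[0, -2],
 [0, -1]].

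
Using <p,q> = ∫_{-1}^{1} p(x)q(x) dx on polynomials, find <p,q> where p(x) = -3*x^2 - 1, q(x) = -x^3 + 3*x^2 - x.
<p,q> = -28/5

Expand the product: p(x)·q(x) = 3*x^5 - 9*x^4 + 4*x^3 - 3*x^2 + x.
∫_{-1}^{1} of each monomial x^k gives [2/(k+1) if k even, 0 if k odd]. Integrating term-by-term (or equivalently evaluating the antiderivative F(x) = x^6/2 - 9*x^5/5 + x^4 - x^3 + x^2/2 at the endpoints):
  F(1) − F(−1) = -4/5 − (24/5) = -28/5.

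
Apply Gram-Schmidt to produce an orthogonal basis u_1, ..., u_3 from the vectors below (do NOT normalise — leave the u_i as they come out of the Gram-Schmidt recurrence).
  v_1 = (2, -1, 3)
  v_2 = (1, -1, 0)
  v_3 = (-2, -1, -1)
Orthogonal basis:
  u_1 = (2, -1, 3)
  u_2 = (4/7, -11/14, -9/14)
  u_3 = (-24/19, -24/19, 8/19)

Apply the Gram-Schmidt recurrence
  u_1 = v_1
  u_i = v_i − Σ_{j<i} ((v_i · u_j) / (u_j · u_j)) · u_j.

Step by step this gives:
  u_1 = (2, -1, 3)
  u_2 = (4/7, -11/14, -9/14)
  u_3 = (-24/19, -24/19, 8/19)

Orthogonality check:
  u_2 · u_1 = 0 (should be 0)
  u_3 · u_1 = 0 (should be 0)
  u_3 · u_2 = 0 (should be 0)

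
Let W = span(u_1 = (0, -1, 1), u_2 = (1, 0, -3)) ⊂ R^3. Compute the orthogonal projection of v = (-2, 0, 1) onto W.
proj_W(v) = (-7/11, 5/11, 16/11)

Set up U = [u_1 | ... | u_2] ∈ R^(3×2). The projector onto W = col(U) is P = U (U^T U)^(-1) U^T.
Compute U^T U =
  [2, -3]
  [-3, 10],
and U^T v = (1, -5).
Solve U^T U · c = U^T v for the coefficients: c = (-5/11, -7/11). The projection is proj_W(v) = U c.
Check: (v - proj_W(v)) · u_1 = 0  (should be 0).
Check: (v - proj_W(v)) · u_2 = 0  (should be 0).
Result: proj_W(v) = (-7/11, 5/11, 16/11).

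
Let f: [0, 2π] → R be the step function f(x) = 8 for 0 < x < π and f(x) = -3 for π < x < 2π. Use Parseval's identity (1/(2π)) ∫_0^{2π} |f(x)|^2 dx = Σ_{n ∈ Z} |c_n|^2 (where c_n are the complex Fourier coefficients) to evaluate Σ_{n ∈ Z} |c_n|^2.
Σ |c_n|^2 = 73/2

Parseval equates the L^2 energy of f (normalised by 1/(2π)) with the ℓ^2 sum of its Fourier coefficients: (1/(2π)) ∫_0^{2π} |f|^2 = Σ |c_n|^2.
Compute the left side: (1/(2π)) [∫_0^π 8^2 dx + ∫_π^{2π} (-3)^2 dx] = (1/(2π)) · (64π + 9π) = (64 + 9)/2 = 73/2.
So Σ_{n ∈ Z} |c_n|^2 = 73/2.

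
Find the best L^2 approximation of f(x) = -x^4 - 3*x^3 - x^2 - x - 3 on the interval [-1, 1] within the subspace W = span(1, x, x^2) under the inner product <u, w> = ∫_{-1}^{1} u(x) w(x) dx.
g(x) = -13*x^2/7 - 14*x/5 - 102/35

The best approximation g ∈ W is the orthogonal projection of f onto W. Writing g = a_0 + a_1 x + a_2 x^2, the coefficients solve the normal equations G · a = b where
  G_{ij} = <φ_i, φ_j> and b_i = <f, φ_i>, with φ_0 = 1, φ_1 = x, φ_2 = x^2.
G =
  [2, 0, 2/3]
  [0, 2/3, 0]
  [2/3, 0, 2/5],
b = (-106/15, -28/15, -94/35).
Solving gives a_0 = -102/35, a_1 = -14/5, a_2 = -13/7, so
  g(x) = -13*x^2/7 - 14*x/5 - 102/35.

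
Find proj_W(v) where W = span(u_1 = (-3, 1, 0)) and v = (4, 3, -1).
proj_W(v) = (27/10, -9/10, 0)

Set up U = [u_1 | ... | u_1] ∈ R^(3×1). The projector onto W = col(U) is P = U (U^T U)^(-1) U^T.
Compute U^T U =
  [10],
and U^T v = (-9).
Solve U^T U · c = U^T v for the coefficients: c = (-9/10). The projection is proj_W(v) = U c.
Check: (v - proj_W(v)) · u_1 = 0  (should be 0).
Result: proj_W(v) = (27/10, -9/10, 0).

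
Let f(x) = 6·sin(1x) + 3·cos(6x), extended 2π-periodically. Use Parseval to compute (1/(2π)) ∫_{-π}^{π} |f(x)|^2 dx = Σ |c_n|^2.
Σ |c_n|^2 = 45/2

Expand |f|^2 and use orthogonality of {sin(nx), cos(mx)} on [-π, π]:
  ∫_{-π}^{π} sin(nx)^2 dx = π, ∫ cos(mx)^2 dx = π, and cross terms integrate to 0.
So ∫_{-π}^{π} f(x)^2 dx = 6^2 · π + 3^2 · π = (36 + 9)π.
Divide by 2π: (36 + 9)/2 = 45/2.
By Parseval, this equals Σ |c_n|^2.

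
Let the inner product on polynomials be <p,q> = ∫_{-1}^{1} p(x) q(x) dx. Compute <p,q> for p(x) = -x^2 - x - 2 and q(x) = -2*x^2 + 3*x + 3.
<p,q> = -188/15

Expand the product: p(x)·q(x) = 2*x^4 - x^3 - 2*x^2 - 9*x - 6.
∫_{-1}^{1} of each monomial x^k gives [2/(k+1) if k even, 0 if k odd]. Integrating term-by-term (or equivalently evaluating the antiderivative F(x) = 2*x^5/5 - x^4/4 - 2*x^3/3 - 9*x^2/2 - 6*x at the endpoints):
  F(1) − F(−1) = -661/60 − (91/60) = -188/15.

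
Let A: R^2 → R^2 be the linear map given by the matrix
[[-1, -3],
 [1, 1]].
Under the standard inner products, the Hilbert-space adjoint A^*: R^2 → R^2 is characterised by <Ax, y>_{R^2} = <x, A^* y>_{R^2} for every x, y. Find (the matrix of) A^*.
A^* = A^T =
[[-1, 1],
 [-3, 1]]

For real matrices with standard dot products, the defining identity <Ax, y> = <x, A^* y> gives (Ax)^T y = x^T (A^*) y, i.e. x^T A^T y = x^T (A^*) y. Since this holds for all x, y, we must have A^* = A^T. Therefore
A^* =
[[-1, 1],
 [-3, 1]].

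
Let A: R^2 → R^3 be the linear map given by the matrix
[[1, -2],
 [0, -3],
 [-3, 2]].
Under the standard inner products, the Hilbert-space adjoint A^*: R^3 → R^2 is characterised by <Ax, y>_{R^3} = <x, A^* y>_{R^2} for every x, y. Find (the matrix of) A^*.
A^* = A^T =
[[1, 0, -3],
 [-2, -3, 2]]

For real matrices with standard dot products, the defining identity <Ax, y> = <x, A^* y> gives (Ax)^T y = x^T (A^*) y, i.e. x^T A^T y = x^T (A^*) y. Since this holds for all x, y, we must have A^* = A^T. Therefore
A^* =
[[1, 0, -3],
 [-2, -3, 2]].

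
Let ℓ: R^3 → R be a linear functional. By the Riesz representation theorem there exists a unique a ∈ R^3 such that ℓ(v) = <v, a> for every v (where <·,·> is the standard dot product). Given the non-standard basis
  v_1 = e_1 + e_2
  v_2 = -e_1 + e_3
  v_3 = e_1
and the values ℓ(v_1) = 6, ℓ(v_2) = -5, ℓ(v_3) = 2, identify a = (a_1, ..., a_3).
a = (2, 4, -3)

Write a = (a_1, ..., a_3) in the standard basis. For each basis vector v_i, ℓ(v_i) = <v_i, a> is a linear equation in the a_j's. Collect the n equations into a matrix system V a = ℓ, where row i of V is v_i (expressed in the standard basis). Since V is invertible (lower-triangular with 1s on the diagonal, up to permutation), solve by back-substitution:
  V =
[[1, 1, 0],
 [-1, 0, 1],
 [1, 0, 0]]
  V a = (6, -5, 2)
Solving gives a = (2, 4, -3).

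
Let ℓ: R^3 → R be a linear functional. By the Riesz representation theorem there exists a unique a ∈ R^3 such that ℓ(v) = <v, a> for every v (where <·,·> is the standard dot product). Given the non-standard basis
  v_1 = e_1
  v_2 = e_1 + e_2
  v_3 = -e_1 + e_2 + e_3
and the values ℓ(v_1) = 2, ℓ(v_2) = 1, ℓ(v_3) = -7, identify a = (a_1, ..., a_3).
a = (2, -1, -4)

Write a = (a_1, ..., a_3) in the standard basis. For each basis vector v_i, ℓ(v_i) = <v_i, a> is a linear equation in the a_j's. Collect the n equations into a matrix system V a = ℓ, where row i of V is v_i (expressed in the standard basis). Since V is invertible (lower-triangular with 1s on the diagonal, up to permutation), solve by back-substitution:
  V =
[[1, 0, 0],
 [1, 1, 0],
 [-1, 1, 1]]
  V a = (2, 1, -7)
Solving gives a = (2, -1, -4).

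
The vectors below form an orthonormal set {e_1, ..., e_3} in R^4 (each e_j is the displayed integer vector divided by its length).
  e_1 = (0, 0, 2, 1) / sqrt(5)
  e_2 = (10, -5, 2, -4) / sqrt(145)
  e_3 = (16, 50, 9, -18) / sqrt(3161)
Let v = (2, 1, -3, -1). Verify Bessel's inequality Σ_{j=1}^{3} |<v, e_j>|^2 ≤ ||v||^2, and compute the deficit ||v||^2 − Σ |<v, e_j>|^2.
Σ |<v, e_j>|^2 = 1379/109; ||v||^2 = 15; deficit = 256/109

Write each e_j = u_j / sqrt(<u_j, u_j>) where u_j is the displayed integer vector. Then <v, e_j> = <v, u_j> / sqrt(<u_j, u_j>), so |<v, e_j>|^2 = <v, u_j>^2 / <u_j, u_j>.
Coefficients: <v, e_1> = -7/sqrt(5), <v, e_2> = 13/sqrt(145), <v, e_3> = 73/sqrt(3161).
Square and sum: Σ |<v, e_j>|^2 = 1379/109.
Compute ||v||^2 = v·v = 15.
Deficit = 15 − 1379/109 = 256/109 ≥ 0, confirming Bessel's inequality. (The deficit equals ||v − Σ <v,e_j> e_j||^2, the squared distance from v to span{e_j}.)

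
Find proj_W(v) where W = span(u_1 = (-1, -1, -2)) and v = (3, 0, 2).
proj_W(v) = (7/6, 7/6, 7/3)

Set up U = [u_1 | ... | u_1] ∈ R^(3×1). The projector onto W = col(U) is P = U (U^T U)^(-1) U^T.
Compute U^T U =
  [6],
and U^T v = (-7).
Solve U^T U · c = U^T v for the coefficients: c = (-7/6). The projection is proj_W(v) = U c.
Check: (v - proj_W(v)) · u_1 = 0  (should be 0).
Result: proj_W(v) = (7/6, 7/6, 7/3).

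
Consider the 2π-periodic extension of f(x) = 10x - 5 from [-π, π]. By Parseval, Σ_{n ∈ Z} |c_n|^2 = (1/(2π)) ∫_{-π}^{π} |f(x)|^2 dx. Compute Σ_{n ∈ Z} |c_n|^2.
Σ |c_n|^2 = 100π^2/3 + 25

Expand and integrate term by term over [-π, π]:
  ∫ (10x)^2 dx = 100·(2π^3/3); ∫ 2·10·(-5)·x dx = 0 (odd integrand); ∫ (-5)^2 dx = 25·2π.
So (1/(2π)) ∫_{-π}^{π} (10x - 5)^2 dx = 100π^2/3 + 25 = 100π^2/3 + 25.
Parseval ⇒ Σ |c_n|^2 = 100π^2/3 + 25.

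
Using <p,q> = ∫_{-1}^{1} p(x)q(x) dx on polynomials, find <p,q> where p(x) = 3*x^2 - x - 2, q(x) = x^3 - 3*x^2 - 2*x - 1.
<p,q> = 10/3

Expand the product: p(x)·q(x) = 3*x^5 - 10*x^4 - 5*x^3 + 5*x^2 + 5*x + 2.
∫_{-1}^{1} of each monomial x^k gives [2/(k+1) if k even, 0 if k odd]. Integrating term-by-term (or equivalently evaluating the antiderivative F(x) = x^6/2 - 2*x^5 - 5*x^4/4 + 5*x^3/3 + 5*x^2/2 + 2*x at the endpoints):
  F(1) − F(−1) = 41/12 − (1/12) = 10/3.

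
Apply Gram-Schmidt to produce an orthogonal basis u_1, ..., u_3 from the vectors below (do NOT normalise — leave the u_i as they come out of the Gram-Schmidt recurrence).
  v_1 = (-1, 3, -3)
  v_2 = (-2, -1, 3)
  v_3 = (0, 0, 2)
Orthogonal basis:
  u_1 = (-1, 3, -3)
  u_2 = (-48/19, 11/19, 27/19)
  u_3 = (42/83, 63/83, 49/83)

Apply the Gram-Schmidt recurrence
  u_1 = v_1
  u_i = v_i − Σ_{j<i} ((v_i · u_j) / (u_j · u_j)) · u_j.

Step by step this gives:
  u_1 = (-1, 3, -3)
  u_2 = (-48/19, 11/19, 27/19)
  u_3 = (42/83, 63/83, 49/83)

Orthogonality check:
  u_2 · u_1 = 0 (should be 0)
  u_3 · u_1 = 0 (should be 0)
  u_3 · u_2 = 0 (should be 0)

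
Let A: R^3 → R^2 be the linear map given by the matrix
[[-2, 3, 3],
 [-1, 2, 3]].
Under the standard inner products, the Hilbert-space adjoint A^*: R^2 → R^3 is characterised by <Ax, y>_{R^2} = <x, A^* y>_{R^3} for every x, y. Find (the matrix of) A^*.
A^* = A^T =
[[-2, -1],
 [3, 2],
 [3, 3]]

For real matrices with standard dot products, the defining identity <Ax, y> = <x, A^* y> gives (Ax)^T y = x^T (A^*) y, i.e. x^T A^T y = x^T (A^*) y. Since this holds for all x, y, we must have A^* = A^T. Therefore
A^* =
[[-2, -1],
 [3, 2],
 [3, 3]].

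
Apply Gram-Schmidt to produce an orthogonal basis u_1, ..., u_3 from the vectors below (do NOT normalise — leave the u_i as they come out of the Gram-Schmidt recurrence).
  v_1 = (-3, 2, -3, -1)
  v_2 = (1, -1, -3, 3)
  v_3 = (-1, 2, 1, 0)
Orthogonal basis:
  u_1 = (-3, 2, -3, -1)
  u_2 = (26/23, -25/23, -66/23, 70/23)
  u_3 = (-59/459, 604/459, 97/153, 512/459)

Apply the Gram-Schmidt recurrence
  u_1 = v_1
  u_i = v_i − Σ_{j<i} ((v_i · u_j) / (u_j · u_j)) · u_j.

Step by step this gives:
  u_1 = (-3, 2, -3, -1)
  u_2 = (26/23, -25/23, -66/23, 70/23)
  u_3 = (-59/459, 604/459, 97/153, 512/459)

Orthogonality check:
  u_2 · u_1 = 0 (should be 0)
  u_3 · u_1 = 0 (should be 0)
  u_3 · u_2 = 0 (should be 0)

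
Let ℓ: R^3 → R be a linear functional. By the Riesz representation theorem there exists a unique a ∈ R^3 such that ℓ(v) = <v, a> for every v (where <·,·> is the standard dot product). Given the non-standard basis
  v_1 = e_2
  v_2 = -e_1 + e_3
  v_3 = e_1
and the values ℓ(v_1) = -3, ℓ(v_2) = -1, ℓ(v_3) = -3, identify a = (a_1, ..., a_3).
a = (-3, -3, -4)

Write a = (a_1, ..., a_3) in the standard basis. For each basis vector v_i, ℓ(v_i) = <v_i, a> is a linear equation in the a_j's. Collect the n equations into a matrix system V a = ℓ, where row i of V is v_i (expressed in the standard basis). Since V is invertible (lower-triangular with 1s on the diagonal, up to permutation), solve by back-substitution:
  V =
[[0, 1, 0],
 [-1, 0, 1],
 [1, 0, 0]]
  V a = (-3, -1, -3)
Solving gives a = (-3, -3, -4).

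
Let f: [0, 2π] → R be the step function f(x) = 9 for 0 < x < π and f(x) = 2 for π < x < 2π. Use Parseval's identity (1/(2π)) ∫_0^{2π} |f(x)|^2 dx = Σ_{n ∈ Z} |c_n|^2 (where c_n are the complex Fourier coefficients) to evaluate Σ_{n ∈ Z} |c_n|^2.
Σ |c_n|^2 = 85/2

Parseval equates the L^2 energy of f (normalised by 1/(2π)) with the ℓ^2 sum of its Fourier coefficients: (1/(2π)) ∫_0^{2π} |f|^2 = Σ |c_n|^2.
Compute the left side: (1/(2π)) [∫_0^π 9^2 dx + ∫_π^{2π} 2^2 dx] = (1/(2π)) · (81π + 4π) = (81 + 4)/2 = 85/2.
So Σ_{n ∈ Z} |c_n|^2 = 85/2.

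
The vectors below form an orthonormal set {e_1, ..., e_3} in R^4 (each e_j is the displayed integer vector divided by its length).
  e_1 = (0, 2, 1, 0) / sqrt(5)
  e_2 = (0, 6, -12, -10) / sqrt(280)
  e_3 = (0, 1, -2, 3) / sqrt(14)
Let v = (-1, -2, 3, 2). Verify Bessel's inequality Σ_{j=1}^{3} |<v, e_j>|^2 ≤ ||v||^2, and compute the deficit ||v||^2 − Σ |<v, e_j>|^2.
Σ |<v, e_j>|^2 = 17; ||v||^2 = 18; deficit = 1

Write each e_j = u_j / sqrt(<u_j, u_j>) where u_j is the displayed integer vector. Then <v, e_j> = <v, u_j> / sqrt(<u_j, u_j>), so |<v, e_j>|^2 = <v, u_j>^2 / <u_j, u_j>.
Coefficients: <v, e_1> = -1/sqrt(5), <v, e_2> = -68/sqrt(280), <v, e_3> = -2/sqrt(14).
Square and sum: Σ |<v, e_j>|^2 = 17.
Compute ||v||^2 = v·v = 18.
Deficit = 18 − 17 = 1 ≥ 0, confirming Bessel's inequality. (The deficit equals ||v − Σ <v,e_j> e_j||^2, the squared distance from v to span{e_j}.)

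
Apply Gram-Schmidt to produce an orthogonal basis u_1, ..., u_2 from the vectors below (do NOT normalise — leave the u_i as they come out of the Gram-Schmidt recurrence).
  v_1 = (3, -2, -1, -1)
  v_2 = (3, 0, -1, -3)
Orthogonal basis:
  u_1 = (3, -2, -1, -1)
  u_2 = (2/5, 26/15, -2/15, -32/15)

Apply the Gram-Schmidt recurrence
  u_1 = v_1
  u_i = v_i − Σ_{j<i} ((v_i · u_j) / (u_j · u_j)) · u_j.

Step by step this gives:
  u_1 = (3, -2, -1, -1)
  u_2 = (2/5, 26/15, -2/15, -32/15)

Orthogonality check:
  u_2 · u_1 = 0 (should be 0)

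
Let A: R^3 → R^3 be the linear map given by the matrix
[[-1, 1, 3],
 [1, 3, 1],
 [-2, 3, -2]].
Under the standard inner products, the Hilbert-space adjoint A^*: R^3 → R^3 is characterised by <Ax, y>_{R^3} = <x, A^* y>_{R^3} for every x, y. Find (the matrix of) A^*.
A^* = A^T =
[[-1, 1, -2],
 [1, 3, 3],
 [3, 1, -2]]

For real matrices with standard dot products, the defining identity <Ax, y> = <x, A^* y> gives (Ax)^T y = x^T (A^*) y, i.e. x^T A^T y = x^T (A^*) y. Since this holds for all x, y, we must have A^* = A^T. Therefore
A^* =
[[-1, 1, -2],
 [1, 3, 3],
 [3, 1, -2]].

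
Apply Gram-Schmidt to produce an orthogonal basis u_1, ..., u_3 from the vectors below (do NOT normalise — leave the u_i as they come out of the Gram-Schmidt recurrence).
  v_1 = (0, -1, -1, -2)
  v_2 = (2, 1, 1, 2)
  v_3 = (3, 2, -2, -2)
Orthogonal basis:
  u_1 = (0, -1, -1, -2)
  u_2 = (2, 0, 0, 0)
  u_3 = (0, 8/3, -4/3, -2/3)

Apply the Gram-Schmidt recurrence
  u_1 = v_1
  u_i = v_i − Σ_{j<i} ((v_i · u_j) / (u_j · u_j)) · u_j.

Step by step this gives:
  u_1 = (0, -1, -1, -2)
  u_2 = (2, 0, 0, 0)
  u_3 = (0, 8/3, -4/3, -2/3)

Orthogonality check:
  u_2 · u_1 = 0 (should be 0)
  u_3 · u_1 = 0 (should be 0)
  u_3 · u_2 = 0 (should be 0)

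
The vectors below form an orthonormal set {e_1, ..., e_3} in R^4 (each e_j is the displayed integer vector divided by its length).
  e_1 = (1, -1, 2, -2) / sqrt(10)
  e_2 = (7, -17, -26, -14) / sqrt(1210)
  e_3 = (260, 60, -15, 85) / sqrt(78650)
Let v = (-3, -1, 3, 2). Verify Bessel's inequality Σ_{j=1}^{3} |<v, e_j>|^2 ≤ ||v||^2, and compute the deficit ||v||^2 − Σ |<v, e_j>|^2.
Σ |<v, e_j>|^2 = 33/2; ||v||^2 = 23; deficit = 13/2

Write each e_j = u_j / sqrt(<u_j, u_j>) where u_j is the displayed integer vector. Then <v, e_j> = <v, u_j> / sqrt(<u_j, u_j>), so |<v, e_j>|^2 = <v, u_j>^2 / <u_j, u_j>.
Coefficients: <v, e_1> = 0/sqrt(10), <v, e_2> = -110/sqrt(1210), <v, e_3> = -715/sqrt(78650).
Square and sum: Σ |<v, e_j>|^2 = 33/2.
Compute ||v||^2 = v·v = 23.
Deficit = 23 − 33/2 = 13/2 ≥ 0, confirming Bessel's inequality. (The deficit equals ||v − Σ <v,e_j> e_j||^2, the squared distance from v to span{e_j}.)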